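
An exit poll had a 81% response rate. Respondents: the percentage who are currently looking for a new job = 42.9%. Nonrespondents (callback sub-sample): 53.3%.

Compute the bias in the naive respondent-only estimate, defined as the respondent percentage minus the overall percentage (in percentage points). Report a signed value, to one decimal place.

Nonresponse fraction = 1 − 0.81 = 0.19.
Bias = (nonresponse fraction) × (respondent percentage − nonrespondent percentage)
     = 0.19 × (42.9 − 53.3) = 0.19 × -10.4 = -1.976.

-2.0 percentage points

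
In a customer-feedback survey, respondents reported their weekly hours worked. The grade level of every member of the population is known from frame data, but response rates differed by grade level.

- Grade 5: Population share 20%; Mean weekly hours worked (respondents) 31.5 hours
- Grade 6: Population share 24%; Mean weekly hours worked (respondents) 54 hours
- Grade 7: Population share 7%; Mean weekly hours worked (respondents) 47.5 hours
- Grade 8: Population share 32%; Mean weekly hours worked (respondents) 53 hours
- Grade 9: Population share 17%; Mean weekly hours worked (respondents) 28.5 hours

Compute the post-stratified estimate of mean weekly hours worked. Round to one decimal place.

44.4

Each cell contributes population-share × respondent value:
  Grade 5: 0.2 × 31.5 = 6.3
  Grade 6: 0.24 × 54 = 12.96
  Grade 7: 0.07 × 47.5 = 3.325
  Grade 8: 0.32 × 53 = 16.96
  Grade 9: 0.17 × 28.5 = 4.845
Post-stratified estimate = 44.39 → 44.4.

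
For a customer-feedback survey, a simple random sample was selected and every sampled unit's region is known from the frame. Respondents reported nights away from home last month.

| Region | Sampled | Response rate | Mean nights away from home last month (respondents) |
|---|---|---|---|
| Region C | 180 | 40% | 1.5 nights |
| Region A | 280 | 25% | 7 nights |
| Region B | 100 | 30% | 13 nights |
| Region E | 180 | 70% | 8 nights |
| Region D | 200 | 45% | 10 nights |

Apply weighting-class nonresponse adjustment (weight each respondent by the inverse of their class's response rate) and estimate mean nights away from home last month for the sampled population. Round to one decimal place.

7.4

Inverse-response-rate weighting restores each class to its sampled count, so class totals weight by n_sampled:
  Region C: 180 × 1.5 = 270
  Region A: 280 × 7 = 1960
  Region B: 100 × 13 = 1300
  Region E: 180 × 8 = 1440
  Region D: 200 × 10 = 2000
Adjusted estimate = 6970 / 940 = 7.41489 → 7.4.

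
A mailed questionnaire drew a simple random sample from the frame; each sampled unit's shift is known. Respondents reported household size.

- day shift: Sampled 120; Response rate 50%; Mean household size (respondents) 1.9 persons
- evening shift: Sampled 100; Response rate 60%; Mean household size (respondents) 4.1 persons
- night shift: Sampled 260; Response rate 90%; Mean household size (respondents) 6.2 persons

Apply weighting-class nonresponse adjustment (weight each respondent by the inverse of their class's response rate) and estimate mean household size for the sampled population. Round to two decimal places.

Each respondent's weight = sampled/responded in their class; summing within a class gives n_sampled, so:
  day shift: 120 × 1.9 = 228
  evening shift: 100 × 4.1 = 410
  night shift: 260 × 6.2 = 1612
Adjusted estimate = 2250 / 480 = 4.6875 → 4.69.

4.69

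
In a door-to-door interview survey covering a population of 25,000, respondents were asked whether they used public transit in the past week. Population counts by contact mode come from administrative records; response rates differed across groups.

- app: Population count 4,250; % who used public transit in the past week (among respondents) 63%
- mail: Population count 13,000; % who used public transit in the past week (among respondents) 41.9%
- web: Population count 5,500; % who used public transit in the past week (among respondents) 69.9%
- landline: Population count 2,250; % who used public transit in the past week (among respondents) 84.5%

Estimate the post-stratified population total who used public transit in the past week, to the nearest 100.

13,900

Each cell contributes its population count × the respondent rate:
  app: 4,250 × 63% = 2677.5
  mail: 13,000 × 41.9% = 5447
  web: 5,500 × 69.9% = 3844.5
  landline: 2,250 × 84.5% = 1901.25
Estimated total = 13870.2 → 13,900.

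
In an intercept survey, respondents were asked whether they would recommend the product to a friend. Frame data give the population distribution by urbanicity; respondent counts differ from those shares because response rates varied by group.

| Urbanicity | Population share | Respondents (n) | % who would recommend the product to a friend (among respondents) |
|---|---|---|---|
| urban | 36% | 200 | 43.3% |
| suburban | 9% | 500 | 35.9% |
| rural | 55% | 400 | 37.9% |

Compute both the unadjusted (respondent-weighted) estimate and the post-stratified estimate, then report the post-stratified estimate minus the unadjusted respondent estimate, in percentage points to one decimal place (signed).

+1.7 percentage points

Naive respondent-only estimate (weights = respondent counts):
  (200/1100)×43.3 + (500/1100)×35.9 + (400/1100)×37.9 = 37.9727%
Post-stratified estimate weights by population shares:
  0.36×43.3 + 0.09×35.9 + 0.55×37.9 = 39.664%
Difference = 39.664 − 37.9727 = 1.6913 pp.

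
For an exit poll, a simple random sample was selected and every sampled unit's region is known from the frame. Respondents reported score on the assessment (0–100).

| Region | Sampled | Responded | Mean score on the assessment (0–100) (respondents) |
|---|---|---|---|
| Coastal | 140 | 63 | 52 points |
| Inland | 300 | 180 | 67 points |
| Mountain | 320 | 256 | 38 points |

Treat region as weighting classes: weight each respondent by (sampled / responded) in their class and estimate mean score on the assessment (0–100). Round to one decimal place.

Response rates by class: Coastal 63/140 = 45%, Inland 180/300 = 60%, Mountain 256/320 = 80%.
With weight = n_sampled/n_responded per class, the weighted class total is n_sampled:
  Coastal: 140 × 52 = 7280
  Inland: 300 × 67 = 20,100
  Mountain: 320 × 38 = 12,160
Adjusted estimate = 39,540 / 760 = 52.0263 → 52.0.

52.0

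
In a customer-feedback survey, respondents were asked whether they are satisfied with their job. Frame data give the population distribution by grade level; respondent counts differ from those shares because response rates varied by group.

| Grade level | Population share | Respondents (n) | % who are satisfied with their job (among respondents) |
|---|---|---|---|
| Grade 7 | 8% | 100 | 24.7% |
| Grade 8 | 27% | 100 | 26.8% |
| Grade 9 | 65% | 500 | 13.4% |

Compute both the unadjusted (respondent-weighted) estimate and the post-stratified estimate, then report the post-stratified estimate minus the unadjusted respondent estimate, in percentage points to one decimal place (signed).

+1.0 percentage points

Unadjusted (pooled respondent) estimate weights by respondent counts:
  (100/700)×24.7 + (100/700)×26.8 + (500/700)×13.4 = 16.9286%
Post-stratified estimate weights by population shares:
  0.08×24.7 + 0.27×26.8 + 0.65×13.4 = 17.922%
Difference = 17.922 − 16.9286 = 0.9934 pp.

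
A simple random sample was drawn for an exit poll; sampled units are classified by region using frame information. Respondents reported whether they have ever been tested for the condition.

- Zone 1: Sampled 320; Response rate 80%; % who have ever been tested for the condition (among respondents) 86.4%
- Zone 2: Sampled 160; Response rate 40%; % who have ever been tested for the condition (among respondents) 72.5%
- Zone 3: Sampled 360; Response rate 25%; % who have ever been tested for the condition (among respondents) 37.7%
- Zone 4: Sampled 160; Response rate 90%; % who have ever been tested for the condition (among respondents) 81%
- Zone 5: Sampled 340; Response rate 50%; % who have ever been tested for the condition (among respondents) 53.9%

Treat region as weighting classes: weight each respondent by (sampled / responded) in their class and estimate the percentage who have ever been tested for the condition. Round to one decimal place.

Inverse-response-rate weighting restores each class to its sampled count, so class totals weight by n_sampled:
  Zone 1: 320 × 86.4 = 27,648
  Zone 2: 160 × 72.5 = 11,600
  Zone 3: 360 × 37.7 = 13572
  Zone 4: 160 × 81 = 12,960
  Zone 5: 340 × 53.9 = 18,326
Adjusted estimate = 84,106 / 1,340 = 62.7657 → 62.8%.

62.8%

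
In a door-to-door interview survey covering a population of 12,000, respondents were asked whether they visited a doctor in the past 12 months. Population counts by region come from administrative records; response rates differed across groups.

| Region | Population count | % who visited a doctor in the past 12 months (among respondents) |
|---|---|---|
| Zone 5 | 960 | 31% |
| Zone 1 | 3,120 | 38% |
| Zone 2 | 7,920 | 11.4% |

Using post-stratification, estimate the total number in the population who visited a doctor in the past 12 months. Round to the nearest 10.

2,390

Each cell contributes its population count × the respondent rate:
  Zone 5: 960 × 31% = 297.6
  Zone 1: 3,120 × 38% = 1185.6
  Zone 2: 7,920 × 11.4% = 902.88
Estimated total = 2386.08 → 2,390.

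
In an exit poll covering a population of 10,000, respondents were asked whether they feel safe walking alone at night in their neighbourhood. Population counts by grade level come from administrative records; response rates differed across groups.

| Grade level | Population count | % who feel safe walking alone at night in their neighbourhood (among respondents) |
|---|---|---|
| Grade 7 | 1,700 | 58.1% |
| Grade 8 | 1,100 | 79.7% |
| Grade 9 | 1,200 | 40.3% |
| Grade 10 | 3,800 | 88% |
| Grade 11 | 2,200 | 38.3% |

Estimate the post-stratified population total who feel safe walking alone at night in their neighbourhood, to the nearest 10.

6,530

Apply each group's respondent rate to its population count:
  Grade 7: 1,700 × 58.1% = 987.7
  Grade 8: 1,100 × 79.7% = 876.7
  Grade 9: 1,200 × 40.3% = 483.6
  Grade 10: 3,800 × 88% = 3344
  Grade 11: 2,200 × 38.3% = 842.6
Estimated total = 6534.6 → 6,530.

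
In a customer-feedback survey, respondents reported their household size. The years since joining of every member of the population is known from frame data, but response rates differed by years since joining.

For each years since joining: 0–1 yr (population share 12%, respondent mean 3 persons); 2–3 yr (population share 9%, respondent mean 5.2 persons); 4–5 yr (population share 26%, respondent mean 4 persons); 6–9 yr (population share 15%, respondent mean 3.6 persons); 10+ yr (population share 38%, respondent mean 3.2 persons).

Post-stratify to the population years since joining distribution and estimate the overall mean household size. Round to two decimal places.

3.62

Weight each group's respondent value by its population share:
  0–1 yr: 0.12 × 3 = 0.36
  2–3 yr: 0.09 × 5.2 = 0.468
  4–5 yr: 0.26 × 4 = 1.04
  6–9 yr: 0.15 × 3.6 = 0.54
  10+ yr: 0.38 × 3.2 = 1.216
Post-stratified estimate = 3.624 → 3.62.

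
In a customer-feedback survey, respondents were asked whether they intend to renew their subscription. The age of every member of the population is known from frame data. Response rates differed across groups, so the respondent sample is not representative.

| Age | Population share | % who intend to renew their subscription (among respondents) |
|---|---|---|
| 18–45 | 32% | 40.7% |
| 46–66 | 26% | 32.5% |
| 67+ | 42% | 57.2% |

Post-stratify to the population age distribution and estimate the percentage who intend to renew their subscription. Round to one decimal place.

45.5%

Weight each group's respondent value by its population share:
  18–45: 0.32 × 40.7 = 13.024
  46–66: 0.26 × 32.5 = 8.45
  67+: 0.42 × 57.2 = 24.024
Post-stratified estimate = 45.498 → 45.5%.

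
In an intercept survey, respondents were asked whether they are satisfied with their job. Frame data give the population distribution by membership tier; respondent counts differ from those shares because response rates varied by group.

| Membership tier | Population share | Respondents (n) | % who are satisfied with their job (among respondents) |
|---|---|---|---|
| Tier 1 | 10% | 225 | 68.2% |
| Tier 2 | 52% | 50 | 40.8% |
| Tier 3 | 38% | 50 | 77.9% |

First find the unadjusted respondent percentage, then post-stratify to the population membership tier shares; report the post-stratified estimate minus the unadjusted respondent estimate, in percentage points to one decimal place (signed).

-7.8 percentage points

Unadjusted (pooled respondent) estimate weights by respondent counts:
  (225/325)×68.2 + (50/325)×40.8 + (50/325)×77.9 = 65.4769%
Post-stratifying to population shares instead:
  0.1×68.2 + 0.52×40.8 + 0.38×77.9 = 57.638%
Difference = 57.638 − 65.4769 = -7.8389 pp.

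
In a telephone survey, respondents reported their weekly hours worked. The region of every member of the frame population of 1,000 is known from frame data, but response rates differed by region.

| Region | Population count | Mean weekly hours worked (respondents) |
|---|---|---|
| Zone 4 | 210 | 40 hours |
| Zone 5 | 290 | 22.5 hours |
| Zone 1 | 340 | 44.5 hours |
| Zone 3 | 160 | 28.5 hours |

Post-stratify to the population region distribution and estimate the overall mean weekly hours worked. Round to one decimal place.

Post-stratification weights by population share, not respondent share:
  Zone 4: (210/1,000) × 40 = 8.4
  Zone 5: (290/1,000) × 22.5 = 6.525
  Zone 1: (340/1,000) × 44.5 = 15.13
  Zone 3: (160/1,000) × 28.5 = 4.56
Post-stratified estimate = 34.615 → 34.6.

34.6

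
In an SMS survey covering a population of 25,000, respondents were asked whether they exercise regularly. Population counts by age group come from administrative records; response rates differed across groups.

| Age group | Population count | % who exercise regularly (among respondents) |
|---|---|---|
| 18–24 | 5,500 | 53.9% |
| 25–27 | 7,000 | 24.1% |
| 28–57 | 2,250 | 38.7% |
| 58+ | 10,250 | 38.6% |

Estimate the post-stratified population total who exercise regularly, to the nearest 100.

9,500

Each cell contributes its population count × the respondent rate:
  18–24: 5,500 × 53.9% = 2964.5
  25–27: 7,000 × 24.1% = 1687
  28–57: 2,250 × 38.7% = 870.75
  58+: 10,250 × 38.6% = 3956.5
Estimated total = 9478.75 → 9,500.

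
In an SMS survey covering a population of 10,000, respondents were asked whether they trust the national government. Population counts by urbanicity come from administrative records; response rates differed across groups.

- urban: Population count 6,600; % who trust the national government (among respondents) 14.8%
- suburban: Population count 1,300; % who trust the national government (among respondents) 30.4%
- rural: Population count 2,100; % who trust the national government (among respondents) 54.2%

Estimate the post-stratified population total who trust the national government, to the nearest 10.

Each cell contributes its population count × the respondent rate:
  urban: 6,600 × 14.8% = 976.8
  suburban: 1,300 × 30.4% = 395.2
  rural: 2,100 × 54.2% = 1138.2
Estimated total = 2510.2 → 2,510.

2,510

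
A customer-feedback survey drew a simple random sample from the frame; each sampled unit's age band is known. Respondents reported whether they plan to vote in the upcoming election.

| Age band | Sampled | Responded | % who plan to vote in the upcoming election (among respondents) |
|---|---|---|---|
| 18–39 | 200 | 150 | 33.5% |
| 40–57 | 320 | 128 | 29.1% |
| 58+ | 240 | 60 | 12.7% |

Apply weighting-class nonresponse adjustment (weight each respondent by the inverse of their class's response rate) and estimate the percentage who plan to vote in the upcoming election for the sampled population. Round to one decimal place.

25.1%

Class response rates: 18–39 150/200 = 75%, 40–57 128/320 = 40%, 58+ 60/240 = 25%.
With weight = n_sampled/n_responded per class, the weighted class total is n_sampled:
  18–39: 200 × 33.5 = 6700
  40–57: 320 × 29.1 = 9312
  58+: 240 × 12.7 = 3048
Adjusted estimate = 19,060 / 760 = 25.0789 → 25.1%.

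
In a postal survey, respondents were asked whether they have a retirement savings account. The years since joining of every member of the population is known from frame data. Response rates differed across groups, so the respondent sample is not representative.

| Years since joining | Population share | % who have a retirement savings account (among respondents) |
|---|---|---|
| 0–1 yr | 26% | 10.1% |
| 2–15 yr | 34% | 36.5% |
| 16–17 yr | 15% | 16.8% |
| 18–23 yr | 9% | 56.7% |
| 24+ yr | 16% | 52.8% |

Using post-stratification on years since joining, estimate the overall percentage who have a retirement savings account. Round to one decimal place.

Each cell contributes population-share × respondent value:
  0–1 yr: 0.26 × 10.1 = 2.626
  2–15 yr: 0.34 × 36.5 = 12.41
  16–17 yr: 0.15 × 16.8 = 2.52
  18–23 yr: 0.09 × 56.7 = 5.103
  24+ yr: 0.16 × 52.8 = 8.448
Post-stratified estimate = 31.107 → 31.1%.

31.1%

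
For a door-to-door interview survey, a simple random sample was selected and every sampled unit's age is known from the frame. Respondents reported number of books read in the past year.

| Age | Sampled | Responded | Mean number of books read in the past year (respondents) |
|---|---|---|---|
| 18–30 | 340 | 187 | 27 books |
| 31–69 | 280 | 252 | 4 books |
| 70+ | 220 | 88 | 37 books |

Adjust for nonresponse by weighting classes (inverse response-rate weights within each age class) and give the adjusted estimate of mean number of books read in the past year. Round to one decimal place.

22.0

Response rates by class: 18–30 187/340 = 55%, 31–69 252/280 = 90%, 70+ 88/220 = 40%.
Weighting each respondent by the inverse class response rate inflates each class back to its sampled size, so the class weight is n_sampled:
  18–30: 340 × 27 = 9180
  31–69: 280 × 4 = 1120
  70+: 220 × 37 = 8140
Adjusted estimate = 18,440 / 840 = 21.9524 → 22.0.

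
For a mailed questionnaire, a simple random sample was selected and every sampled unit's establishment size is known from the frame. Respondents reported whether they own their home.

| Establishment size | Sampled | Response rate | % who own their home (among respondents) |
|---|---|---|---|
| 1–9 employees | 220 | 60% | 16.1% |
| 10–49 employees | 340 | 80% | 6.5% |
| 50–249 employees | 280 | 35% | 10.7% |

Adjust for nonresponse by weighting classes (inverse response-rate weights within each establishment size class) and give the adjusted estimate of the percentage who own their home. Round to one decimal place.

Inverse-response-rate weighting restores each class to its sampled count, so class totals weight by n_sampled:
  1–9 employees: 220 × 16.1 = 3542
  10–49 employees: 340 × 6.5 = 2210
  50–249 employees: 280 × 10.7 = 2996
Adjusted estimate = 8748 / 840 = 10.4143 → 10.4%.

10.4%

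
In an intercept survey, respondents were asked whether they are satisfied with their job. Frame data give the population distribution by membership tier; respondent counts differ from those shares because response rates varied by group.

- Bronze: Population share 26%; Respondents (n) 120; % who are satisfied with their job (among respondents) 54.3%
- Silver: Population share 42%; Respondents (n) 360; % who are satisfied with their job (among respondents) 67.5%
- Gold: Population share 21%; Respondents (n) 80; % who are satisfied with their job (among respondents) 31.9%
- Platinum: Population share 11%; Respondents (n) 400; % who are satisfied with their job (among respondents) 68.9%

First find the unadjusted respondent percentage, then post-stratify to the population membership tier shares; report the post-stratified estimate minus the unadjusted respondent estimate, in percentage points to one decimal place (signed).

-6.7 percentage points

Without adjustment, the pooled respondent share is:
  (120/960)×54.3 + (360/960)×67.5 + (80/960)×31.9 + (400/960)×68.9 = 63.4667%
Post-stratified estimate weights by population shares:
  0.26×54.3 + 0.42×67.5 + 0.21×31.9 + 0.11×68.9 = 56.746%
Difference = 56.746 − 63.4667 = -6.7207 pp.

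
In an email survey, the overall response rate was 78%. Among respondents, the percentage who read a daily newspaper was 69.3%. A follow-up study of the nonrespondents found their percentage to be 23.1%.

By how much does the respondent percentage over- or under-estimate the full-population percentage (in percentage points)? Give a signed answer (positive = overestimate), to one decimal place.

Nonresponse fraction = 1 − 0.78 = 0.22.
Bias = (nonresponse fraction) × (respondent percentage − nonrespondent percentage)
     = 0.22 × (69.3 − 23.1) = 0.22 × 46.2 = 10.164.

+10.2 percentage points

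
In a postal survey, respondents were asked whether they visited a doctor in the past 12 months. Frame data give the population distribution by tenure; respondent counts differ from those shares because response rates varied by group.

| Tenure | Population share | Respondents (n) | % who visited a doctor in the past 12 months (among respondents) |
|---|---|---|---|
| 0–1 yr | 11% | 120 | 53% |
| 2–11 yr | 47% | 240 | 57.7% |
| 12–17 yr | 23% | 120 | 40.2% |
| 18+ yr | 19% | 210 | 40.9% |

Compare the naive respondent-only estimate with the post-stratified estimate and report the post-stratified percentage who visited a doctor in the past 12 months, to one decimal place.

Without adjustment, the pooled respondent share is:
  (120/690)×53 + (240/690)×57.7 + (120/690)×40.2 + (210/690)×40.9 = 48.7261%
Post-stratifying to population shares instead:
  0.11×53 + 0.47×57.7 + 0.23×40.2 + 0.19×40.9 = 49.966%

50.0%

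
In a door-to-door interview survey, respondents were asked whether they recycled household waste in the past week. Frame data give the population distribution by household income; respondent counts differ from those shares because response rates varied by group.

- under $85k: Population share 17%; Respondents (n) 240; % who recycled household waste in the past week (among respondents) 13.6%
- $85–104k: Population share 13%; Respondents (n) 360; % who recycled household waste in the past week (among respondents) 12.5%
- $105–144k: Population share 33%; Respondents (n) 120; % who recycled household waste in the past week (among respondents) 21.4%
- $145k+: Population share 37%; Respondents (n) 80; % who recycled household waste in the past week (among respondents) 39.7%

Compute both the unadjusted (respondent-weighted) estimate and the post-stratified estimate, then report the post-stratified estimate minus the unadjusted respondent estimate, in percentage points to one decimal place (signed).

+8.8 percentage points

Unadjusted (pooled respondent) estimate weights by respondent counts:
  (240/800)×13.6 + (360/800)×12.5 + (120/800)×21.4 + (80/800)×39.7 = 16.885%
Post-stratifying to population shares instead:
  0.17×13.6 + 0.13×12.5 + 0.33×21.4 + 0.37×39.7 = 25.688%
Difference = 25.688 − 16.885 = 8.803 pp.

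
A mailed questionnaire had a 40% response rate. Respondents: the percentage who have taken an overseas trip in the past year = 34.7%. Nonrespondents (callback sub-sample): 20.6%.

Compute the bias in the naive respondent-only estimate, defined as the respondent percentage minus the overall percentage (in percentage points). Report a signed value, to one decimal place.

Nonresponse fraction = 1 − 0.4 = 0.6.
Bias = (nonresponse fraction) × (respondent percentage − nonrespondent percentage)
     = 0.6 × (34.7 − 20.6) = 0.6 × 14.1 = 8.46.

+8.5 percentage points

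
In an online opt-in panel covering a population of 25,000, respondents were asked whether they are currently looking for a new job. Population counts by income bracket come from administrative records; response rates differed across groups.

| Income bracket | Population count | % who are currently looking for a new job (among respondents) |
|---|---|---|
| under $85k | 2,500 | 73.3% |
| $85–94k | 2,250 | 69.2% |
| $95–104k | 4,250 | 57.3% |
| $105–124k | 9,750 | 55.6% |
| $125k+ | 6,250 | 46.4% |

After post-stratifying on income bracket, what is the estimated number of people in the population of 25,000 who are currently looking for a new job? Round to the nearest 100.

14,100

Estimated count per cell = population count × respondent percentage:
  under $85k: 2,500 × 73.3% = 1832.5
  $85–94k: 2,250 × 69.2% = 1557
  $95–104k: 4,250 × 57.3% = 2435.25
  $105–124k: 9,750 × 55.6% = 5421
  $125k+: 6,250 × 46.4% = 2900
Estimated total = 14145.8 → 14,100.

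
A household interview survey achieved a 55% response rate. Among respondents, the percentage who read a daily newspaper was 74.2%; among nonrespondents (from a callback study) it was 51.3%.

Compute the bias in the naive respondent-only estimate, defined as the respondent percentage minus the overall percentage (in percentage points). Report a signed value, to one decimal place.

+10.3 percentage points

Nonresponse fraction = 1 − 0.55 = 0.45.
Bias = (nonresponse fraction) × (respondent percentage − nonrespondent percentage)
     = 0.45 × (74.2 − 51.3) = 0.45 × 22.9 = 10.305.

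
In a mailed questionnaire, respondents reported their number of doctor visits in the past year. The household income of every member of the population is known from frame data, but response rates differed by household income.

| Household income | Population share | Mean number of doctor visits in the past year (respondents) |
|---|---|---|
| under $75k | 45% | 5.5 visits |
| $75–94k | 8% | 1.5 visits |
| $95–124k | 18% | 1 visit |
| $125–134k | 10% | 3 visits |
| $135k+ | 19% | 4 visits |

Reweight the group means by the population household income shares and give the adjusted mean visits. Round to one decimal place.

Post-stratification weights by population share, not respondent share:
  under $75k: 0.45 × 5.5 = 2.475
  $75–94k: 0.08 × 1.5 = 0.12
  $95–124k: 0.18 × 1 = 0.18
  $125–134k: 0.1 × 3 = 0.3
  $135k+: 0.19 × 4 = 0.76
Post-stratified estimate = 3.835 → 3.8.

3.8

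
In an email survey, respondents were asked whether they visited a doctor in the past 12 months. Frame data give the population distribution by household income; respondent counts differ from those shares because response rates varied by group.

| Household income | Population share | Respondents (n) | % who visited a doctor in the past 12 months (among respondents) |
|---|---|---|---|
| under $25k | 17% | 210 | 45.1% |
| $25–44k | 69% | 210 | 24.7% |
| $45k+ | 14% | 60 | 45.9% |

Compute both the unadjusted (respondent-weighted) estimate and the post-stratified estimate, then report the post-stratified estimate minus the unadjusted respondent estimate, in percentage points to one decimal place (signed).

-5.1 percentage points

Without adjustment, the pooled respondent share is:
  (210/480)×45.1 + (210/480)×24.7 + (60/480)×45.9 = 36.275%
Post-stratifying to population shares instead:
  0.17×45.1 + 0.69×24.7 + 0.14×45.9 = 31.136%
Difference = 31.136 − 36.275 = -5.139 pp.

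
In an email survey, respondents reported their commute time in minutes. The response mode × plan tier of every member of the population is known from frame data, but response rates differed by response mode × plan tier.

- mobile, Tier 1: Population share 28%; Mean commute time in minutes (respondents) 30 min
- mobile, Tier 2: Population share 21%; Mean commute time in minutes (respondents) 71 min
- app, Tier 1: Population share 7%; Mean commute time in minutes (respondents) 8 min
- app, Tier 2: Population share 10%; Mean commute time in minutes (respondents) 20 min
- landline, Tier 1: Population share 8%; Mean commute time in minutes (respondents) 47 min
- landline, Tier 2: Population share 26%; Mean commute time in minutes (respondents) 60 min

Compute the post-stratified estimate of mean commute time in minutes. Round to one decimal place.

45.2

Weight each group's respondent value by its population share:
  mobile, Tier 1: 0.28 × 30 = 8.4
  mobile, Tier 2: 0.21 × 71 = 14.91
  app, Tier 1: 0.07 × 8 = 0.56
  app, Tier 2: 0.1 × 20 = 2
  landline, Tier 1: 0.08 × 47 = 3.76
  landline, Tier 2: 0.26 × 60 = 15.6
Post-stratified estimate = 45.23 → 45.2.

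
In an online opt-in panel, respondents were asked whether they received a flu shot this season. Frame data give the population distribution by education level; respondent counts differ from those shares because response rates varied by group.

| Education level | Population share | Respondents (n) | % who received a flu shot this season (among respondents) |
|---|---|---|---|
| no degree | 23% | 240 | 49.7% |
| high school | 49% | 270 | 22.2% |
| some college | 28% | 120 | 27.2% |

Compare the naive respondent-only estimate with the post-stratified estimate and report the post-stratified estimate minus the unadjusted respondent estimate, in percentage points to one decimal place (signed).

Unadjusted (pooled respondent) estimate weights by respondent counts:
  (240/630)×49.7 + (270/630)×22.2 + (120/630)×27.2 = 33.6286%
Post-stratified estimate weights by population shares:
  0.23×49.7 + 0.49×22.2 + 0.28×27.2 = 29.925%
Difference = 29.925 − 33.6286 = -3.7036 pp.

-3.7 percentage points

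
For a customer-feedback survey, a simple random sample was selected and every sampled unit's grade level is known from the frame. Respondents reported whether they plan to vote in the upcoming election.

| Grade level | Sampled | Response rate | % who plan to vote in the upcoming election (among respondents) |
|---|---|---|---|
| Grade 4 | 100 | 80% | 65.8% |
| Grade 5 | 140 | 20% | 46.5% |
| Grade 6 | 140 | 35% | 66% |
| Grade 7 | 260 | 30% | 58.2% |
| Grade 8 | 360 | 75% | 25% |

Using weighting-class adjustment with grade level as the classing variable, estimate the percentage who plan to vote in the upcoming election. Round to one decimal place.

46.5%

Each respondent's weight = sampled/responded in their class; summing within a class gives n_sampled, so:
  Grade 4: 100 × 65.8 = 6580
  Grade 5: 140 × 46.5 = 6510
  Grade 6: 140 × 66 = 9240
  Grade 7: 260 × 58.2 = 15,132
  Grade 8: 360 × 25 = 9000
Adjusted estimate = 46,462 / 1,000 = 46.462 → 46.5%.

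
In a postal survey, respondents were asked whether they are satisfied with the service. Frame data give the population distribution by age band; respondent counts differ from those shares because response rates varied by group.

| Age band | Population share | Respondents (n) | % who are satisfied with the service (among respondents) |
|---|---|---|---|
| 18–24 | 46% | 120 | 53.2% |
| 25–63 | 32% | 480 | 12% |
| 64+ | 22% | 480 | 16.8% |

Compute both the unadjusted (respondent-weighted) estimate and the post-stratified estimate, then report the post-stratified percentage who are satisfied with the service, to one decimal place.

Naive respondent-only estimate (weights = respondent counts):
  (120/1080)×53.2 + (480/1080)×12 + (480/1080)×16.8 = 18.7111%
Reweighting by population age band shares:
  0.46×53.2 + 0.32×12 + 0.22×16.8 = 32.008%

32.0%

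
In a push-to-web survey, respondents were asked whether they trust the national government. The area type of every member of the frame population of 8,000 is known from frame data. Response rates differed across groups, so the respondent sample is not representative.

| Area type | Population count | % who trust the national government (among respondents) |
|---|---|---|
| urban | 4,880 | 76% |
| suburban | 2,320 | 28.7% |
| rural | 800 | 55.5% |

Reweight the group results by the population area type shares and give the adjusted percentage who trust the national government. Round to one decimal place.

60.2%

Weight each group's respondent value by its population share:
  urban: (4,880/8,000) × 76 = 46.36
  suburban: (2,320/8,000) × 28.7 = 8.323
  rural: (800/8,000) × 55.5 = 5.55
Post-stratified estimate = 60.233 → 60.2%.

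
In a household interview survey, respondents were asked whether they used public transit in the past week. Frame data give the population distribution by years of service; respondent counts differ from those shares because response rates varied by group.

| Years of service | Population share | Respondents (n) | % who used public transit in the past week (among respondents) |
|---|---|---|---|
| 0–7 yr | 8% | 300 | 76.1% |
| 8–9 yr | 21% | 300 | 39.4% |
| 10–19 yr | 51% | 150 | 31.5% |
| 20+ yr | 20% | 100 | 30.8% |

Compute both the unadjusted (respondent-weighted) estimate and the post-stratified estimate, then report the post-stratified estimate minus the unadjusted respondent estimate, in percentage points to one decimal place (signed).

-13.4 percentage points

Without adjustment, the pooled respondent share is:
  (300/850)×76.1 + (300/850)×39.4 + (150/850)×31.5 + (100/850)×30.8 = 49.9471%
Post-stratified estimate weights by population shares:
  0.08×76.1 + 0.21×39.4 + 0.51×31.5 + 0.2×30.8 = 36.587%
Difference = 36.587 − 49.9471 = -13.3601 pp.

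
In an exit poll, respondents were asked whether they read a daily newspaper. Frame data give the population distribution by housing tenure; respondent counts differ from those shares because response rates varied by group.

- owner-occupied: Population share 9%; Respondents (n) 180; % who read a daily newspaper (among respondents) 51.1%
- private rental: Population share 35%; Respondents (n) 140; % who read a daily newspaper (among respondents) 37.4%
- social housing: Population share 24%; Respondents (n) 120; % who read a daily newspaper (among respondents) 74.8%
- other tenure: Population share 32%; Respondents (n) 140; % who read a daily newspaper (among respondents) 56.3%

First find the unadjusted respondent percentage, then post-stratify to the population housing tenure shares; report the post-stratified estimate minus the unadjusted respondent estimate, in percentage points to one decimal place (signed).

Without adjustment, the pooled respondent share is:
  (180/580)×51.1 + (140/580)×37.4 + (120/580)×74.8 + (140/580)×56.3 = 53.9517%
Post-stratified estimate weights by population shares:
  0.09×51.1 + 0.35×37.4 + 0.24×74.8 + 0.32×56.3 = 53.657%
Difference = 53.657 − 53.9517 = -0.2947 pp.

-0.3 percentage points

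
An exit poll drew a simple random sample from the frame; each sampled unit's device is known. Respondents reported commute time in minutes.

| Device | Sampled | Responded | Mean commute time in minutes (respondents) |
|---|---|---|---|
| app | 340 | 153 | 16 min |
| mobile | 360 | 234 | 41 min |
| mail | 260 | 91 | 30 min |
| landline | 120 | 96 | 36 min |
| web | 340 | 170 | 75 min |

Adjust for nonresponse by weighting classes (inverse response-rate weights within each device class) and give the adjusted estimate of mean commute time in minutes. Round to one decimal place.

40.7

Response rates by class: app 153/340 = 45%, mobile 234/360 = 65%, mail 91/260 = 35%, landline 96/120 = 80%, web 170/340 = 50%.
With weight = n_sampled/n_responded per class, the weighted class total is n_sampled:
  app: 340 × 16 = 5440
  mobile: 360 × 41 = 14,760
  mail: 260 × 30 = 7800
  landline: 120 × 36 = 4320
  web: 340 × 75 = 25,500
Adjusted estimate = 57,820 / 1,420 = 40.7183 → 40.7.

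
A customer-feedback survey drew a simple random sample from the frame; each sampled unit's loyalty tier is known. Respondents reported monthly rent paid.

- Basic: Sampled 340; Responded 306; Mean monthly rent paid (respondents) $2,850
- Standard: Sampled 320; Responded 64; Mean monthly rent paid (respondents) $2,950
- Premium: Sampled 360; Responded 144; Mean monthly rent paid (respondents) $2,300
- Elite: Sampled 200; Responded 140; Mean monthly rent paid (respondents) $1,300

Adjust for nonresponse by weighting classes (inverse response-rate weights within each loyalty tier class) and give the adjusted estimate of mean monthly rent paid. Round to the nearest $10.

Class response rates: Basic 306/340 = 90%, Standard 64/320 = 20%, Premium 144/360 = 40%, Elite 140/200 = 70%.
Weighting each respondent by the inverse class response rate inflates each class back to its sampled size, so the class weight is n_sampled:
  Basic: 340 × 2850 = 969,000
  Standard: 320 × 2950 = 944,000
  Premium: 360 × 2300 = 828,000
  Elite: 200 × 1300 = 260,000
Adjusted estimate = 3,001,000 / 1,220 = 2459.84 → $2,460.

$2,460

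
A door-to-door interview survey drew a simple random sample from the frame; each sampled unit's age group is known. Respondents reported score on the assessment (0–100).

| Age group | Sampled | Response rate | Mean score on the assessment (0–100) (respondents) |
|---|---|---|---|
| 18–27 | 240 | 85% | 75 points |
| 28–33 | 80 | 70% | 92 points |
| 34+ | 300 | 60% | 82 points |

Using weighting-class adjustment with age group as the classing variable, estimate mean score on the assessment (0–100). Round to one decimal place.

With weight = n_sampled/n_responded per class, the weighted class total is n_sampled:
  18–27: 240 × 75 = 18,000
  28–33: 80 × 92 = 7360
  34+: 300 × 82 = 24,600
Adjusted estimate = 49,960 / 620 = 80.5806 → 80.6.

80.6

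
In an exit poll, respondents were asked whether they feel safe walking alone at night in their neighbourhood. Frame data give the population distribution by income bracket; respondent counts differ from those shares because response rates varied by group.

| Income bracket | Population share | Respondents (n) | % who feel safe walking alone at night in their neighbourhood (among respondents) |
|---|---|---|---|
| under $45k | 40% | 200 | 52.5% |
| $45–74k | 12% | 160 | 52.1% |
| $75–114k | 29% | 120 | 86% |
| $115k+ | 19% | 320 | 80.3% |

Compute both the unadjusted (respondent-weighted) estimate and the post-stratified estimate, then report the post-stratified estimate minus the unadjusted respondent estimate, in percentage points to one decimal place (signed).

Unadjusted (pooled respondent) estimate weights by respondent counts:
  (200/800)×52.5 + (160/800)×52.1 + (120/800)×86 + (320/800)×80.3 = 68.565%
Reweighting by population income bracket shares:
  0.4×52.5 + 0.12×52.1 + 0.29×86 + 0.19×80.3 = 67.449%
Difference = 67.449 − 68.565 = -1.116 pp.

-1.1 percentage points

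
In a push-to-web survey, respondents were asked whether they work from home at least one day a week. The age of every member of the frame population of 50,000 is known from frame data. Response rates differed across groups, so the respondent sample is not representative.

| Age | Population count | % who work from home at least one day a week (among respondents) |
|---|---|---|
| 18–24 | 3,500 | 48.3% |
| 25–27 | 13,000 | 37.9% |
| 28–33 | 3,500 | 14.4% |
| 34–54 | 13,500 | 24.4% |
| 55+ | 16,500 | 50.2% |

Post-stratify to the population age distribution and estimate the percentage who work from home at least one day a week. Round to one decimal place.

Reweight to the known age distribution:
  18–24: (3,500/50,000) × 48.3 = 3.381
  25–27: (13,000/50,000) × 37.9 = 9.854
  28–33: (3,500/50,000) × 14.4 = 1.008
  34–54: (13,500/50,000) × 24.4 = 6.588
  55+: (16,500/50,000) × 50.2 = 16.566
Post-stratified estimate = 37.397 → 37.4%.

37.4%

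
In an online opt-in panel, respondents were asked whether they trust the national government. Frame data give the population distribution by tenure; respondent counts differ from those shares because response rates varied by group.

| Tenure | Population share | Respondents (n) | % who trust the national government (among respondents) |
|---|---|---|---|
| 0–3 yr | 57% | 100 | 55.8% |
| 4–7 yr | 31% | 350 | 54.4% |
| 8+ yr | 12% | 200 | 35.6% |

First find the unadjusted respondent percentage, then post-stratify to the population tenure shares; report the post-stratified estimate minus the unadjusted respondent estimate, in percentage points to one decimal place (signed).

+4.1 percentage points

Naive respondent-only estimate (weights = respondent counts):
  (100/650)×55.8 + (350/650)×54.4 + (200/650)×35.6 = 48.8308%
Post-stratifying to population shares instead:
  0.57×55.8 + 0.31×54.4 + 0.12×35.6 = 52.942%
Difference = 52.942 − 48.8308 = 4.1112 pp.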